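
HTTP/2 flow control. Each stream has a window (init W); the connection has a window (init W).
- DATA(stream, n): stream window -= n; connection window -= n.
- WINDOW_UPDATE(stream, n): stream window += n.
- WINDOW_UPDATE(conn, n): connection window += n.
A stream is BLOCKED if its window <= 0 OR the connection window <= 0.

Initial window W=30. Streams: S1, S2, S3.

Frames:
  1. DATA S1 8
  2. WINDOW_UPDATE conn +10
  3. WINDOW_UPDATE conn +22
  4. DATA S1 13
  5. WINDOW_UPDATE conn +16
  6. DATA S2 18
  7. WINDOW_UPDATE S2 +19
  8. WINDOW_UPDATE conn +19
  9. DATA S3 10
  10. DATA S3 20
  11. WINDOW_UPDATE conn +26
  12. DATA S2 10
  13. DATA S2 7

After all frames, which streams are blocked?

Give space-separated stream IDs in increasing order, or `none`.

Answer: S3

Derivation:
Op 1: conn=22 S1=22 S2=30 S3=30 blocked=[]
Op 2: conn=32 S1=22 S2=30 S3=30 blocked=[]
Op 3: conn=54 S1=22 S2=30 S3=30 blocked=[]
Op 4: conn=41 S1=9 S2=30 S3=30 blocked=[]
Op 5: conn=57 S1=9 S2=30 S3=30 blocked=[]
Op 6: conn=39 S1=9 S2=12 S3=30 blocked=[]
Op 7: conn=39 S1=9 S2=31 S3=30 blocked=[]
Op 8: conn=58 S1=9 S2=31 S3=30 blocked=[]
Op 9: conn=48 S1=9 S2=31 S3=20 blocked=[]
Op 10: conn=28 S1=9 S2=31 S3=0 blocked=[3]
Op 11: conn=54 S1=9 S2=31 S3=0 blocked=[3]
Op 12: conn=44 S1=9 S2=21 S3=0 blocked=[3]
Op 13: conn=37 S1=9 S2=14 S3=0 blocked=[3]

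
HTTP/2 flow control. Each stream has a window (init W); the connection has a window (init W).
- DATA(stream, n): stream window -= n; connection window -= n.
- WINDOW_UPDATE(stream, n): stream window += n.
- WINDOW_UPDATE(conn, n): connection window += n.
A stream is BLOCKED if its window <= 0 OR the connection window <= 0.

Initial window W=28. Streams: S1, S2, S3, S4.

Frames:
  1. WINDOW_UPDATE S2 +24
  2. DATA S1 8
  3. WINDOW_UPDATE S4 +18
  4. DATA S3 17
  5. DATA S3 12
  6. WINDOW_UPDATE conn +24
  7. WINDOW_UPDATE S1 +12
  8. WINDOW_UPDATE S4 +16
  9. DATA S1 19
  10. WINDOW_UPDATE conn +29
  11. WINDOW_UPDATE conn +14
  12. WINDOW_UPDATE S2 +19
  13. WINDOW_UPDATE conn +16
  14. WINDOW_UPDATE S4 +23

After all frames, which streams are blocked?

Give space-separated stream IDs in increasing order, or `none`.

Answer: S3

Derivation:
Op 1: conn=28 S1=28 S2=52 S3=28 S4=28 blocked=[]
Op 2: conn=20 S1=20 S2=52 S3=28 S4=28 blocked=[]
Op 3: conn=20 S1=20 S2=52 S3=28 S4=46 blocked=[]
Op 4: conn=3 S1=20 S2=52 S3=11 S4=46 blocked=[]
Op 5: conn=-9 S1=20 S2=52 S3=-1 S4=46 blocked=[1, 2, 3, 4]
Op 6: conn=15 S1=20 S2=52 S3=-1 S4=46 blocked=[3]
Op 7: conn=15 S1=32 S2=52 S3=-1 S4=46 blocked=[3]
Op 8: conn=15 S1=32 S2=52 S3=-1 S4=62 blocked=[3]
Op 9: conn=-4 S1=13 S2=52 S3=-1 S4=62 blocked=[1, 2, 3, 4]
Op 10: conn=25 S1=13 S2=52 S3=-1 S4=62 blocked=[3]
Op 11: conn=39 S1=13 S2=52 S3=-1 S4=62 blocked=[3]
Op 12: conn=39 S1=13 S2=71 S3=-1 S4=62 blocked=[3]
Op 13: conn=55 S1=13 S2=71 S3=-1 S4=62 blocked=[3]
Op 14: conn=55 S1=13 S2=71 S3=-1 S4=85 blocked=[3]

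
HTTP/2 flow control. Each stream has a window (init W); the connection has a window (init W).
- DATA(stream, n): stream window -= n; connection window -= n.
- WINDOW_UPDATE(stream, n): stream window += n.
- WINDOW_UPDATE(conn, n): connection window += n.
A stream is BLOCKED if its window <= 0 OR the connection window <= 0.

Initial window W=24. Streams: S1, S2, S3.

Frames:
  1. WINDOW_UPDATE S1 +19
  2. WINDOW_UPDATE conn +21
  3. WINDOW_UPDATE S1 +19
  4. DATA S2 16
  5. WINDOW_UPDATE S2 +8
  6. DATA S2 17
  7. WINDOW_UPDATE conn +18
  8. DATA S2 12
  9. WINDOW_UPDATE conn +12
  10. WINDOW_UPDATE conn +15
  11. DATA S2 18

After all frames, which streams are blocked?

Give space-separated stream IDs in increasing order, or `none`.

Answer: S2

Derivation:
Op 1: conn=24 S1=43 S2=24 S3=24 blocked=[]
Op 2: conn=45 S1=43 S2=24 S3=24 blocked=[]
Op 3: conn=45 S1=62 S2=24 S3=24 blocked=[]
Op 4: conn=29 S1=62 S2=8 S3=24 blocked=[]
Op 5: conn=29 S1=62 S2=16 S3=24 blocked=[]
Op 6: conn=12 S1=62 S2=-1 S3=24 blocked=[2]
Op 7: conn=30 S1=62 S2=-1 S3=24 blocked=[2]
Op 8: conn=18 S1=62 S2=-13 S3=24 blocked=[2]
Op 9: conn=30 S1=62 S2=-13 S3=24 blocked=[2]
Op 10: conn=45 S1=62 S2=-13 S3=24 blocked=[2]
Op 11: conn=27 S1=62 S2=-31 S3=24 blocked=[2]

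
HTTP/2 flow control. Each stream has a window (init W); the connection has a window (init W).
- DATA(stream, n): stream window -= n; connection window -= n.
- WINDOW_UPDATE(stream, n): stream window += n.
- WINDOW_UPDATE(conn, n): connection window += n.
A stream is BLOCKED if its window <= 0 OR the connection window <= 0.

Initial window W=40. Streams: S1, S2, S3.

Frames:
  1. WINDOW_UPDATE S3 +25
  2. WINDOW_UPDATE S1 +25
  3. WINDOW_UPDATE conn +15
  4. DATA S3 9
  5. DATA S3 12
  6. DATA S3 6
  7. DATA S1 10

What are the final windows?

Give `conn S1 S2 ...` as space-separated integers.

Op 1: conn=40 S1=40 S2=40 S3=65 blocked=[]
Op 2: conn=40 S1=65 S2=40 S3=65 blocked=[]
Op 3: conn=55 S1=65 S2=40 S3=65 blocked=[]
Op 4: conn=46 S1=65 S2=40 S3=56 blocked=[]
Op 5: conn=34 S1=65 S2=40 S3=44 blocked=[]
Op 6: conn=28 S1=65 S2=40 S3=38 blocked=[]
Op 7: conn=18 S1=55 S2=40 S3=38 blocked=[]

Answer: 18 55 40 38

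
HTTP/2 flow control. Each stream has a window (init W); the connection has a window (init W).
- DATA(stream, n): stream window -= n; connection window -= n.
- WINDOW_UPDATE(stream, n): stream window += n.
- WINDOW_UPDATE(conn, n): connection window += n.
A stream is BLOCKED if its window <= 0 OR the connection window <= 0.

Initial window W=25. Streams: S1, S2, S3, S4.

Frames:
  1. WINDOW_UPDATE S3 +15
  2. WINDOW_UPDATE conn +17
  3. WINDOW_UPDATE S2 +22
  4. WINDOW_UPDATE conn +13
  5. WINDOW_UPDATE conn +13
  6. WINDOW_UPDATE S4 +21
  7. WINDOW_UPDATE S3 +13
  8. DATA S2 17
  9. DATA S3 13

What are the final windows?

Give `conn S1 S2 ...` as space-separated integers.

Answer: 38 25 30 40 46

Derivation:
Op 1: conn=25 S1=25 S2=25 S3=40 S4=25 blocked=[]
Op 2: conn=42 S1=25 S2=25 S3=40 S4=25 blocked=[]
Op 3: conn=42 S1=25 S2=47 S3=40 S4=25 blocked=[]
Op 4: conn=55 S1=25 S2=47 S3=40 S4=25 blocked=[]
Op 5: conn=68 S1=25 S2=47 S3=40 S4=25 blocked=[]
Op 6: conn=68 S1=25 S2=47 S3=40 S4=46 blocked=[]
Op 7: conn=68 S1=25 S2=47 S3=53 S4=46 blocked=[]
Op 8: conn=51 S1=25 S2=30 S3=53 S4=46 blocked=[]
Op 9: conn=38 S1=25 S2=30 S3=40 S4=46 blocked=[]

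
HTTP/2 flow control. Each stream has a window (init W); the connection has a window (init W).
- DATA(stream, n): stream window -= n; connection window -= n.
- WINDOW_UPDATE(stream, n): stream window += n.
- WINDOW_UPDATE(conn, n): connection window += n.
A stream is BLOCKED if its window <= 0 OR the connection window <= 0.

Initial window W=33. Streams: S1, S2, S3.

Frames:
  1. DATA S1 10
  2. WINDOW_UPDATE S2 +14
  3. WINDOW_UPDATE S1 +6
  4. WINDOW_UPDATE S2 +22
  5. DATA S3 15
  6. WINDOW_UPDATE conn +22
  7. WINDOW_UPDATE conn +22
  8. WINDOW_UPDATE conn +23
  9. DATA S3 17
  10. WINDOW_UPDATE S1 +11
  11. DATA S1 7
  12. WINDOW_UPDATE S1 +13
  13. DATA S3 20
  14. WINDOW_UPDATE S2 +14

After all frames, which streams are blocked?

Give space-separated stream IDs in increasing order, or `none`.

Op 1: conn=23 S1=23 S2=33 S3=33 blocked=[]
Op 2: conn=23 S1=23 S2=47 S3=33 blocked=[]
Op 3: conn=23 S1=29 S2=47 S3=33 blocked=[]
Op 4: conn=23 S1=29 S2=69 S3=33 blocked=[]
Op 5: conn=8 S1=29 S2=69 S3=18 blocked=[]
Op 6: conn=30 S1=29 S2=69 S3=18 blocked=[]
Op 7: conn=52 S1=29 S2=69 S3=18 blocked=[]
Op 8: conn=75 S1=29 S2=69 S3=18 blocked=[]
Op 9: conn=58 S1=29 S2=69 S3=1 blocked=[]
Op 10: conn=58 S1=40 S2=69 S3=1 blocked=[]
Op 11: conn=51 S1=33 S2=69 S3=1 blocked=[]
Op 12: conn=51 S1=46 S2=69 S3=1 blocked=[]
Op 13: conn=31 S1=46 S2=69 S3=-19 blocked=[3]
Op 14: conn=31 S1=46 S2=83 S3=-19 blocked=[3]

Answer: S3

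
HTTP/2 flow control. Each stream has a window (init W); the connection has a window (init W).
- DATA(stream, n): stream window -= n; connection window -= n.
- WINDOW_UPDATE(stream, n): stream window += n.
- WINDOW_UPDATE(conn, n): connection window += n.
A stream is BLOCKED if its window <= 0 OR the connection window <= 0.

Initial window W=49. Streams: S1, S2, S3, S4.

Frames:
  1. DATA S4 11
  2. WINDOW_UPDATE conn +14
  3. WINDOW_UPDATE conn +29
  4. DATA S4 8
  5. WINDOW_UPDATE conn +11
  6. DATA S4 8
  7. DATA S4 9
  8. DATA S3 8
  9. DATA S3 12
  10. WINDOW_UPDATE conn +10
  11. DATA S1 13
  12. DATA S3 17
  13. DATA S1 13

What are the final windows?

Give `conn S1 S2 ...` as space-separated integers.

Answer: 14 23 49 12 13

Derivation:
Op 1: conn=38 S1=49 S2=49 S3=49 S4=38 blocked=[]
Op 2: conn=52 S1=49 S2=49 S3=49 S4=38 blocked=[]
Op 3: conn=81 S1=49 S2=49 S3=49 S4=38 blocked=[]
Op 4: conn=73 S1=49 S2=49 S3=49 S4=30 blocked=[]
Op 5: conn=84 S1=49 S2=49 S3=49 S4=30 blocked=[]
Op 6: conn=76 S1=49 S2=49 S3=49 S4=22 blocked=[]
Op 7: conn=67 S1=49 S2=49 S3=49 S4=13 blocked=[]
Op 8: conn=59 S1=49 S2=49 S3=41 S4=13 blocked=[]
Op 9: conn=47 S1=49 S2=49 S3=29 S4=13 blocked=[]
Op 10: conn=57 S1=49 S2=49 S3=29 S4=13 blocked=[]
Op 11: conn=44 S1=36 S2=49 S3=29 S4=13 blocked=[]
Op 12: conn=27 S1=36 S2=49 S3=12 S4=13 blocked=[]
Op 13: conn=14 S1=23 S2=49 S3=12 S4=13 blocked=[]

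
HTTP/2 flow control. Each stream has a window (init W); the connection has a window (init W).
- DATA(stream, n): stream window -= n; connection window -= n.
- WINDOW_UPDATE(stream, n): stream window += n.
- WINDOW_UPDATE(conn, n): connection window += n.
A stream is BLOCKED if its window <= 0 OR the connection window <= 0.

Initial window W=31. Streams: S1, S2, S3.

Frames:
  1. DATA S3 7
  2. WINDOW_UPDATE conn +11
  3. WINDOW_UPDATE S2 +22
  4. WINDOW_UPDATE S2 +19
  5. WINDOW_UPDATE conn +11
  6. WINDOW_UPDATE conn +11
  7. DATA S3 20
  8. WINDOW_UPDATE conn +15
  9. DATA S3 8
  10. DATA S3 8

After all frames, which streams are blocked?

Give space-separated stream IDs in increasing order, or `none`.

Op 1: conn=24 S1=31 S2=31 S3=24 blocked=[]
Op 2: conn=35 S1=31 S2=31 S3=24 blocked=[]
Op 3: conn=35 S1=31 S2=53 S3=24 blocked=[]
Op 4: conn=35 S1=31 S2=72 S3=24 blocked=[]
Op 5: conn=46 S1=31 S2=72 S3=24 blocked=[]
Op 6: conn=57 S1=31 S2=72 S3=24 blocked=[]
Op 7: conn=37 S1=31 S2=72 S3=4 blocked=[]
Op 8: conn=52 S1=31 S2=72 S3=4 blocked=[]
Op 9: conn=44 S1=31 S2=72 S3=-4 blocked=[3]
Op 10: conn=36 S1=31 S2=72 S3=-12 blocked=[3]

Answer: S3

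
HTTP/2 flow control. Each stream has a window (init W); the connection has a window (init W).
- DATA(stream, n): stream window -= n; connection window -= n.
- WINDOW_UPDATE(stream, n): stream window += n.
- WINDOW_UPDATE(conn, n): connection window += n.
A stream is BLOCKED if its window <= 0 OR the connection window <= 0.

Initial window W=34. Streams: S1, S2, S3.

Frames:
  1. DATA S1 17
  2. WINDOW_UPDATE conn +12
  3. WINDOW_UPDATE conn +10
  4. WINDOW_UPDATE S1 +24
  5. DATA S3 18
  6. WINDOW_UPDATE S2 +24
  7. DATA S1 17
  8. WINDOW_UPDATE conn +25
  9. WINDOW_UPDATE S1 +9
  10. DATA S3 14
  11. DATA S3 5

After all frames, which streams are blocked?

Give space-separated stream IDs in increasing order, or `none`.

Op 1: conn=17 S1=17 S2=34 S3=34 blocked=[]
Op 2: conn=29 S1=17 S2=34 S3=34 blocked=[]
Op 3: conn=39 S1=17 S2=34 S3=34 blocked=[]
Op 4: conn=39 S1=41 S2=34 S3=34 blocked=[]
Op 5: conn=21 S1=41 S2=34 S3=16 blocked=[]
Op 6: conn=21 S1=41 S2=58 S3=16 blocked=[]
Op 7: conn=4 S1=24 S2=58 S3=16 blocked=[]
Op 8: conn=29 S1=24 S2=58 S3=16 blocked=[]
Op 9: conn=29 S1=33 S2=58 S3=16 blocked=[]
Op 10: conn=15 S1=33 S2=58 S3=2 blocked=[]
Op 11: conn=10 S1=33 S2=58 S3=-3 blocked=[3]

Answer: S3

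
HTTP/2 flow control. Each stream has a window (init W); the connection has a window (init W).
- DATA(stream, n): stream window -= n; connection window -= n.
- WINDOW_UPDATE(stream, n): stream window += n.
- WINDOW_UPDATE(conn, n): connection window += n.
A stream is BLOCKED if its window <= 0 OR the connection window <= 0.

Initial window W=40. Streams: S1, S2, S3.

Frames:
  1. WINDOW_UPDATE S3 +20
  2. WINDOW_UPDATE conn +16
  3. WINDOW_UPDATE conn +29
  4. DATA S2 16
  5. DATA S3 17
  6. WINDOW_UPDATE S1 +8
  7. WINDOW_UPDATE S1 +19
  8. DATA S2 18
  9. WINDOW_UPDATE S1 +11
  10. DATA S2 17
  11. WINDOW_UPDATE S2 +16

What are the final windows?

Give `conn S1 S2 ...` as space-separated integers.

Op 1: conn=40 S1=40 S2=40 S3=60 blocked=[]
Op 2: conn=56 S1=40 S2=40 S3=60 blocked=[]
Op 3: conn=85 S1=40 S2=40 S3=60 blocked=[]
Op 4: conn=69 S1=40 S2=24 S3=60 blocked=[]
Op 5: conn=52 S1=40 S2=24 S3=43 blocked=[]
Op 6: conn=52 S1=48 S2=24 S3=43 blocked=[]
Op 7: conn=52 S1=67 S2=24 S3=43 blocked=[]
Op 8: conn=34 S1=67 S2=6 S3=43 blocked=[]
Op 9: conn=34 S1=78 S2=6 S3=43 blocked=[]
Op 10: conn=17 S1=78 S2=-11 S3=43 blocked=[2]
Op 11: conn=17 S1=78 S2=5 S3=43 blocked=[]

Answer: 17 78 5 43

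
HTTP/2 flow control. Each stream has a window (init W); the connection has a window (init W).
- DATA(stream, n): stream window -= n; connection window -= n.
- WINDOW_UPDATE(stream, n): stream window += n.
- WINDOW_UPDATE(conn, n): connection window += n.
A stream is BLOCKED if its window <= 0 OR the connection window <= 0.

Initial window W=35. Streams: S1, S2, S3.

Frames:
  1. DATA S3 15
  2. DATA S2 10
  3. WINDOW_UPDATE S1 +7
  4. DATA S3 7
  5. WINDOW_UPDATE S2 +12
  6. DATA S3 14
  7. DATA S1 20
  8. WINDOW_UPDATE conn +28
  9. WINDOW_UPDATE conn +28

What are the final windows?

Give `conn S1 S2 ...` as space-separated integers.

Op 1: conn=20 S1=35 S2=35 S3=20 blocked=[]
Op 2: conn=10 S1=35 S2=25 S3=20 blocked=[]
Op 3: conn=10 S1=42 S2=25 S3=20 blocked=[]
Op 4: conn=3 S1=42 S2=25 S3=13 blocked=[]
Op 5: conn=3 S1=42 S2=37 S3=13 blocked=[]
Op 6: conn=-11 S1=42 S2=37 S3=-1 blocked=[1, 2, 3]
Op 7: conn=-31 S1=22 S2=37 S3=-1 blocked=[1, 2, 3]
Op 8: conn=-3 S1=22 S2=37 S3=-1 blocked=[1, 2, 3]
Op 9: conn=25 S1=22 S2=37 S3=-1 blocked=[3]

Answer: 25 22 37 -1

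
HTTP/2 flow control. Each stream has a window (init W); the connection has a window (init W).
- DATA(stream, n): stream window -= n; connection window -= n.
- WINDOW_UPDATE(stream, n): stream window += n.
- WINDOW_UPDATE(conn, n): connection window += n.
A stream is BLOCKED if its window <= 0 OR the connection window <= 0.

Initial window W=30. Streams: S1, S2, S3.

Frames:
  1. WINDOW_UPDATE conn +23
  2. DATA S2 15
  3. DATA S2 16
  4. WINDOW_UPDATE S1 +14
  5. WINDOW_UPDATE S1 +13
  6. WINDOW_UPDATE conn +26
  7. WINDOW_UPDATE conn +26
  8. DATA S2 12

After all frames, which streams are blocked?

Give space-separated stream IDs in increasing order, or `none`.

Answer: S2

Derivation:
Op 1: conn=53 S1=30 S2=30 S3=30 blocked=[]
Op 2: conn=38 S1=30 S2=15 S3=30 blocked=[]
Op 3: conn=22 S1=30 S2=-1 S3=30 blocked=[2]
Op 4: conn=22 S1=44 S2=-1 S3=30 blocked=[2]
Op 5: conn=22 S1=57 S2=-1 S3=30 blocked=[2]
Op 6: conn=48 S1=57 S2=-1 S3=30 blocked=[2]
Op 7: conn=74 S1=57 S2=-1 S3=30 blocked=[2]
Op 8: conn=62 S1=57 S2=-13 S3=30 blocked=[2]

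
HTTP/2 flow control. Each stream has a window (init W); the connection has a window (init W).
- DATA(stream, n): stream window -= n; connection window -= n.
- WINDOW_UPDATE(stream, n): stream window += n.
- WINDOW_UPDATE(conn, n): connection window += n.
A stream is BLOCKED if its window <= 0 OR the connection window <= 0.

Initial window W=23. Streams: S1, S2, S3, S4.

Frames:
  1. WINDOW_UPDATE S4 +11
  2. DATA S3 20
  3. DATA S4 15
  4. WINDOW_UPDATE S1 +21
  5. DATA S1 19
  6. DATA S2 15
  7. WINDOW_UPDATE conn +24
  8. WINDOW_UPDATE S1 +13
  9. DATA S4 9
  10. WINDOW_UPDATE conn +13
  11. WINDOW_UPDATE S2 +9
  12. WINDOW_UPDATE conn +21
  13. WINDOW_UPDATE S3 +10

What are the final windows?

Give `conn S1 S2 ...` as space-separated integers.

Op 1: conn=23 S1=23 S2=23 S3=23 S4=34 blocked=[]
Op 2: conn=3 S1=23 S2=23 S3=3 S4=34 blocked=[]
Op 3: conn=-12 S1=23 S2=23 S3=3 S4=19 blocked=[1, 2, 3, 4]
Op 4: conn=-12 S1=44 S2=23 S3=3 S4=19 blocked=[1, 2, 3, 4]
Op 5: conn=-31 S1=25 S2=23 S3=3 S4=19 blocked=[1, 2, 3, 4]
Op 6: conn=-46 S1=25 S2=8 S3=3 S4=19 blocked=[1, 2, 3, 4]
Op 7: conn=-22 S1=25 S2=8 S3=3 S4=19 blocked=[1, 2, 3, 4]
Op 8: conn=-22 S1=38 S2=8 S3=3 S4=19 blocked=[1, 2, 3, 4]
Op 9: conn=-31 S1=38 S2=8 S3=3 S4=10 blocked=[1, 2, 3, 4]
Op 10: conn=-18 S1=38 S2=8 S3=3 S4=10 blocked=[1, 2, 3, 4]
Op 11: conn=-18 S1=38 S2=17 S3=3 S4=10 blocked=[1, 2, 3, 4]
Op 12: conn=3 S1=38 S2=17 S3=3 S4=10 blocked=[]
Op 13: conn=3 S1=38 S2=17 S3=13 S4=10 blocked=[]

Answer: 3 38 17 13 10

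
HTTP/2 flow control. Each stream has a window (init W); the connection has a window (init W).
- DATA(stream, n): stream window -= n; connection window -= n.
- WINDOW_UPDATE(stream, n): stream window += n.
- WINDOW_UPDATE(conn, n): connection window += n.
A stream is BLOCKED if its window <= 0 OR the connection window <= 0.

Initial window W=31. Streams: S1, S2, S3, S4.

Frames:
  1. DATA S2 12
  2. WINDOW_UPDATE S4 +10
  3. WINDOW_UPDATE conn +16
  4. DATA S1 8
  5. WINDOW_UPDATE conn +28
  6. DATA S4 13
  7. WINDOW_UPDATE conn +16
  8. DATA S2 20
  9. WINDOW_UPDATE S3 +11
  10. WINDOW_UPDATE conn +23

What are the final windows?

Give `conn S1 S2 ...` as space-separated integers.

Op 1: conn=19 S1=31 S2=19 S3=31 S4=31 blocked=[]
Op 2: conn=19 S1=31 S2=19 S3=31 S4=41 blocked=[]
Op 3: conn=35 S1=31 S2=19 S3=31 S4=41 blocked=[]
Op 4: conn=27 S1=23 S2=19 S3=31 S4=41 blocked=[]
Op 5: conn=55 S1=23 S2=19 S3=31 S4=41 blocked=[]
Op 6: conn=42 S1=23 S2=19 S3=31 S4=28 blocked=[]
Op 7: conn=58 S1=23 S2=19 S3=31 S4=28 blocked=[]
Op 8: conn=38 S1=23 S2=-1 S3=31 S4=28 blocked=[2]
Op 9: conn=38 S1=23 S2=-1 S3=42 S4=28 blocked=[2]
Op 10: conn=61 S1=23 S2=-1 S3=42 S4=28 blocked=[2]

Answer: 61 23 -1 42 28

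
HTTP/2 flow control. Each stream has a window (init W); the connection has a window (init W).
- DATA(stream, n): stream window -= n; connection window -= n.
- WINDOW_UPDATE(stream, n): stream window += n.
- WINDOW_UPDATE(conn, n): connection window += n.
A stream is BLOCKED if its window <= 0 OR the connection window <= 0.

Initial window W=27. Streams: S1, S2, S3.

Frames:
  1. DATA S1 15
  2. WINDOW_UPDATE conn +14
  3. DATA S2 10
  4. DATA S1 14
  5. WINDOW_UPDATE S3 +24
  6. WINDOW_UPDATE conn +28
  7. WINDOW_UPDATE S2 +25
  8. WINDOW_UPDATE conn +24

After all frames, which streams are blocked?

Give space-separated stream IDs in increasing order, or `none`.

Answer: S1

Derivation:
Op 1: conn=12 S1=12 S2=27 S3=27 blocked=[]
Op 2: conn=26 S1=12 S2=27 S3=27 blocked=[]
Op 3: conn=16 S1=12 S2=17 S3=27 blocked=[]
Op 4: conn=2 S1=-2 S2=17 S3=27 blocked=[1]
Op 5: conn=2 S1=-2 S2=17 S3=51 blocked=[1]
Op 6: conn=30 S1=-2 S2=17 S3=51 blocked=[1]
Op 7: conn=30 S1=-2 S2=42 S3=51 blocked=[1]
Op 8: conn=54 S1=-2 S2=42 S3=51 blocked=[1]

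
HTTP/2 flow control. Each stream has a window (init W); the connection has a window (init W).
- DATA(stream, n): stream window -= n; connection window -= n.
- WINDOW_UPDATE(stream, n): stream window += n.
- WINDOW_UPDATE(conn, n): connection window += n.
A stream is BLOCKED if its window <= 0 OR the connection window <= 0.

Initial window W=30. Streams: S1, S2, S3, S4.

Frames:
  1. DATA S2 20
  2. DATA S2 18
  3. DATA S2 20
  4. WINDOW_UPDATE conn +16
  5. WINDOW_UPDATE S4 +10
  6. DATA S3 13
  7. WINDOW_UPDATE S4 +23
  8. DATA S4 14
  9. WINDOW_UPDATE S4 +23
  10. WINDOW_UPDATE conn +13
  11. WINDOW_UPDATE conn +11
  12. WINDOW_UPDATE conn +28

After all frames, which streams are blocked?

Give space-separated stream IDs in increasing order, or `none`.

Op 1: conn=10 S1=30 S2=10 S3=30 S4=30 blocked=[]
Op 2: conn=-8 S1=30 S2=-8 S3=30 S4=30 blocked=[1, 2, 3, 4]
Op 3: conn=-28 S1=30 S2=-28 S3=30 S4=30 blocked=[1, 2, 3, 4]
Op 4: conn=-12 S1=30 S2=-28 S3=30 S4=30 blocked=[1, 2, 3, 4]
Op 5: conn=-12 S1=30 S2=-28 S3=30 S4=40 blocked=[1, 2, 3, 4]
Op 6: conn=-25 S1=30 S2=-28 S3=17 S4=40 blocked=[1, 2, 3, 4]
Op 7: conn=-25 S1=30 S2=-28 S3=17 S4=63 blocked=[1, 2, 3, 4]
Op 8: conn=-39 S1=30 S2=-28 S3=17 S4=49 blocked=[1, 2, 3, 4]
Op 9: conn=-39 S1=30 S2=-28 S3=17 S4=72 blocked=[1, 2, 3, 4]
Op 10: conn=-26 S1=30 S2=-28 S3=17 S4=72 blocked=[1, 2, 3, 4]
Op 11: conn=-15 S1=30 S2=-28 S3=17 S4=72 blocked=[1, 2, 3, 4]
Op 12: conn=13 S1=30 S2=-28 S3=17 S4=72 blocked=[2]

Answer: S2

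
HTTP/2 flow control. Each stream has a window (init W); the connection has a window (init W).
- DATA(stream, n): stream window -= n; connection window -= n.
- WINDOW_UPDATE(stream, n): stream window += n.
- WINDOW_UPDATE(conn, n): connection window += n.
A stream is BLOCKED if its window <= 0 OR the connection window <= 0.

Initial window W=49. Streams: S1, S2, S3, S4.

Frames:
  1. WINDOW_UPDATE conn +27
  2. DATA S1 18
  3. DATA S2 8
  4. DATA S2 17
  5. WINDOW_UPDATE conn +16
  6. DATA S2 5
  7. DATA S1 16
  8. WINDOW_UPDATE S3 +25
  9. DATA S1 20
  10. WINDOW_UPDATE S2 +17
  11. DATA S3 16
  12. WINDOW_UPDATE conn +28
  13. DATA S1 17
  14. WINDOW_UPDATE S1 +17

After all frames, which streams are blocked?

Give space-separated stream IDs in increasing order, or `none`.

Answer: S1

Derivation:
Op 1: conn=76 S1=49 S2=49 S3=49 S4=49 blocked=[]
Op 2: conn=58 S1=31 S2=49 S3=49 S4=49 blocked=[]
Op 3: conn=50 S1=31 S2=41 S3=49 S4=49 blocked=[]
Op 4: conn=33 S1=31 S2=24 S3=49 S4=49 blocked=[]
Op 5: conn=49 S1=31 S2=24 S3=49 S4=49 blocked=[]
Op 6: conn=44 S1=31 S2=19 S3=49 S4=49 blocked=[]
Op 7: conn=28 S1=15 S2=19 S3=49 S4=49 blocked=[]
Op 8: conn=28 S1=15 S2=19 S3=74 S4=49 blocked=[]
Op 9: conn=8 S1=-5 S2=19 S3=74 S4=49 blocked=[1]
Op 10: conn=8 S1=-5 S2=36 S3=74 S4=49 blocked=[1]
Op 11: conn=-8 S1=-5 S2=36 S3=58 S4=49 blocked=[1, 2, 3, 4]
Op 12: conn=20 S1=-5 S2=36 S3=58 S4=49 blocked=[1]
Op 13: conn=3 S1=-22 S2=36 S3=58 S4=49 blocked=[1]
Op 14: conn=3 S1=-5 S2=36 S3=58 S4=49 blocked=[1]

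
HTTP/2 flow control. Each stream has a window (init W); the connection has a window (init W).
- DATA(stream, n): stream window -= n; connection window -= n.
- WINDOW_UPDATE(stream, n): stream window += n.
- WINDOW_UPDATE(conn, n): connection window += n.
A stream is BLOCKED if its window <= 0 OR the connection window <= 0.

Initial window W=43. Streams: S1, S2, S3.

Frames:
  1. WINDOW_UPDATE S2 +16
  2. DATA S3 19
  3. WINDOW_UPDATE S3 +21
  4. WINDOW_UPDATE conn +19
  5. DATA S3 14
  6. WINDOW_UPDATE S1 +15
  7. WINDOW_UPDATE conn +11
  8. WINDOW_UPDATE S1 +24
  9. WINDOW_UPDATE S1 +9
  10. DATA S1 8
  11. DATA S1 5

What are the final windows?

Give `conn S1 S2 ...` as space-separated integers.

Op 1: conn=43 S1=43 S2=59 S3=43 blocked=[]
Op 2: conn=24 S1=43 S2=59 S3=24 blocked=[]
Op 3: conn=24 S1=43 S2=59 S3=45 blocked=[]
Op 4: conn=43 S1=43 S2=59 S3=45 blocked=[]
Op 5: conn=29 S1=43 S2=59 S3=31 blocked=[]
Op 6: conn=29 S1=58 S2=59 S3=31 blocked=[]
Op 7: conn=40 S1=58 S2=59 S3=31 blocked=[]
Op 8: conn=40 S1=82 S2=59 S3=31 blocked=[]
Op 9: conn=40 S1=91 S2=59 S3=31 blocked=[]
Op 10: conn=32 S1=83 S2=59 S3=31 blocked=[]
Op 11: conn=27 S1=78 S2=59 S3=31 blocked=[]

Answer: 27 78 59 31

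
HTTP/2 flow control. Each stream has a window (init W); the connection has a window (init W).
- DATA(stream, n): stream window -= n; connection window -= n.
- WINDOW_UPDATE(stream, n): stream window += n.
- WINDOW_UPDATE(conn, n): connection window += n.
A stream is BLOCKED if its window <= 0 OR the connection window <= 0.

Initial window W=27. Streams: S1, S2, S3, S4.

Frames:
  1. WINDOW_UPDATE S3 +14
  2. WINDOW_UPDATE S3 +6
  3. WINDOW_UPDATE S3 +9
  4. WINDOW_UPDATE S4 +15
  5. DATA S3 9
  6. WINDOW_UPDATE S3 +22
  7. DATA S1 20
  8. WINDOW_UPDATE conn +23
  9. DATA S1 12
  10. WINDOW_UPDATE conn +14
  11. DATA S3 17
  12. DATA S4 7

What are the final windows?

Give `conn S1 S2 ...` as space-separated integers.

Answer: -1 -5 27 52 35

Derivation:
Op 1: conn=27 S1=27 S2=27 S3=41 S4=27 blocked=[]
Op 2: conn=27 S1=27 S2=27 S3=47 S4=27 blocked=[]
Op 3: conn=27 S1=27 S2=27 S3=56 S4=27 blocked=[]
Op 4: conn=27 S1=27 S2=27 S3=56 S4=42 blocked=[]
Op 5: conn=18 S1=27 S2=27 S3=47 S4=42 blocked=[]
Op 6: conn=18 S1=27 S2=27 S3=69 S4=42 blocked=[]
Op 7: conn=-2 S1=7 S2=27 S3=69 S4=42 blocked=[1, 2, 3, 4]
Op 8: conn=21 S1=7 S2=27 S3=69 S4=42 blocked=[]
Op 9: conn=9 S1=-5 S2=27 S3=69 S4=42 blocked=[1]
Op 10: conn=23 S1=-5 S2=27 S3=69 S4=42 blocked=[1]
Op 11: conn=6 S1=-5 S2=27 S3=52 S4=42 blocked=[1]
Op 12: conn=-1 S1=-5 S2=27 S3=52 S4=35 blocked=[1, 2, 3, 4]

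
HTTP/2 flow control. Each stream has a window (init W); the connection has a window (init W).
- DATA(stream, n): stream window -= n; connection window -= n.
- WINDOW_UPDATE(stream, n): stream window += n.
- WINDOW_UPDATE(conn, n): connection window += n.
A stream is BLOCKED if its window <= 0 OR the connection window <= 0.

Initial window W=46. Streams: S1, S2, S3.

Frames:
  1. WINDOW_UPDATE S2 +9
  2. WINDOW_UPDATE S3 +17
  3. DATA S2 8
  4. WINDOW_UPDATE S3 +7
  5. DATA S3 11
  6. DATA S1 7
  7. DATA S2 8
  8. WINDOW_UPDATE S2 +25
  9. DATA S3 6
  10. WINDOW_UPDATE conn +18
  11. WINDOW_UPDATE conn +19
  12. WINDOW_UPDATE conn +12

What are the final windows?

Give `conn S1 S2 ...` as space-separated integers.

Answer: 55 39 64 53

Derivation:
Op 1: conn=46 S1=46 S2=55 S3=46 blocked=[]
Op 2: conn=46 S1=46 S2=55 S3=63 blocked=[]
Op 3: conn=38 S1=46 S2=47 S3=63 blocked=[]
Op 4: conn=38 S1=46 S2=47 S3=70 blocked=[]
Op 5: conn=27 S1=46 S2=47 S3=59 blocked=[]
Op 6: conn=20 S1=39 S2=47 S3=59 blocked=[]
Op 7: conn=12 S1=39 S2=39 S3=59 blocked=[]
Op 8: conn=12 S1=39 S2=64 S3=59 blocked=[]
Op 9: conn=6 S1=39 S2=64 S3=53 blocked=[]
Op 10: conn=24 S1=39 S2=64 S3=53 blocked=[]
Op 11: conn=43 S1=39 S2=64 S3=53 blocked=[]
Op 12: conn=55 S1=39 S2=64 S3=53 blocked=[]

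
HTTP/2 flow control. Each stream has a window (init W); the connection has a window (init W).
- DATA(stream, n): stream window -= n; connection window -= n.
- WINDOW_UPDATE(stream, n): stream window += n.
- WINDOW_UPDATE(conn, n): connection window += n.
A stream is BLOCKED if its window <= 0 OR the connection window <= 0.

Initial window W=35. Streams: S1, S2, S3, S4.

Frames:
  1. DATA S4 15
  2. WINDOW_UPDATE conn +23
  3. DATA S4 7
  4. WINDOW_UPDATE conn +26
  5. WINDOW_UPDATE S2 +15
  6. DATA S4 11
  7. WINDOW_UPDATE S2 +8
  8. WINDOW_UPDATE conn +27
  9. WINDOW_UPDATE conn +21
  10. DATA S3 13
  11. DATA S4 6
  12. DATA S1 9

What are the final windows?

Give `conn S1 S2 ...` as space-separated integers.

Answer: 71 26 58 22 -4

Derivation:
Op 1: conn=20 S1=35 S2=35 S3=35 S4=20 blocked=[]
Op 2: conn=43 S1=35 S2=35 S3=35 S4=20 blocked=[]
Op 3: conn=36 S1=35 S2=35 S3=35 S4=13 blocked=[]
Op 4: conn=62 S1=35 S2=35 S3=35 S4=13 blocked=[]
Op 5: conn=62 S1=35 S2=50 S3=35 S4=13 blocked=[]
Op 6: conn=51 S1=35 S2=50 S3=35 S4=2 blocked=[]
Op 7: conn=51 S1=35 S2=58 S3=35 S4=2 blocked=[]
Op 8: conn=78 S1=35 S2=58 S3=35 S4=2 blocked=[]
Op 9: conn=99 S1=35 S2=58 S3=35 S4=2 blocked=[]
Op 10: conn=86 S1=35 S2=58 S3=22 S4=2 blocked=[]
Op 11: conn=80 S1=35 S2=58 S3=22 S4=-4 blocked=[4]
Op 12: conn=71 S1=26 S2=58 S3=22 S4=-4 blocked=[4]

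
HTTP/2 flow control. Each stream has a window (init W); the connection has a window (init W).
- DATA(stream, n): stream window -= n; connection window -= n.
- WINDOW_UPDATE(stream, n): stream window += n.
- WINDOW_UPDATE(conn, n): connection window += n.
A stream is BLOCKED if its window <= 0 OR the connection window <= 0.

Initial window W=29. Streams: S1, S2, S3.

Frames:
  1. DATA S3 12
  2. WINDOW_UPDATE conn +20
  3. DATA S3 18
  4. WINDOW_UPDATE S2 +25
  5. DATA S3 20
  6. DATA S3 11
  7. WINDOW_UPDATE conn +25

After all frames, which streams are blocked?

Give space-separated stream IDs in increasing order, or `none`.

Answer: S3

Derivation:
Op 1: conn=17 S1=29 S2=29 S3=17 blocked=[]
Op 2: conn=37 S1=29 S2=29 S3=17 blocked=[]
Op 3: conn=19 S1=29 S2=29 S3=-1 blocked=[3]
Op 4: conn=19 S1=29 S2=54 S3=-1 blocked=[3]
Op 5: conn=-1 S1=29 S2=54 S3=-21 blocked=[1, 2, 3]
Op 6: conn=-12 S1=29 S2=54 S3=-32 blocked=[1, 2, 3]
Op 7: conn=13 S1=29 S2=54 S3=-32 blocked=[3]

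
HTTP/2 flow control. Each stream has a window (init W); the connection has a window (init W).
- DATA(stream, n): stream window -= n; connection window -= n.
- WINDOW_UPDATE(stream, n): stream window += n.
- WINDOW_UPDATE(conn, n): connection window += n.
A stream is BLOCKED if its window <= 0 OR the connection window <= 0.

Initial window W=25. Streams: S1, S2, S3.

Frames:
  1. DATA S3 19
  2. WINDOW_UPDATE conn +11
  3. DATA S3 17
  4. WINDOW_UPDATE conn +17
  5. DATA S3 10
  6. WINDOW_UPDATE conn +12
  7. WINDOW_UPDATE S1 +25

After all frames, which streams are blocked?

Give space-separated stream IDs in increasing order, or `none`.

Op 1: conn=6 S1=25 S2=25 S3=6 blocked=[]
Op 2: conn=17 S1=25 S2=25 S3=6 blocked=[]
Op 3: conn=0 S1=25 S2=25 S3=-11 blocked=[1, 2, 3]
Op 4: conn=17 S1=25 S2=25 S3=-11 blocked=[3]
Op 5: conn=7 S1=25 S2=25 S3=-21 blocked=[3]
Op 6: conn=19 S1=25 S2=25 S3=-21 blocked=[3]
Op 7: conn=19 S1=50 S2=25 S3=-21 blocked=[3]

Answer: S3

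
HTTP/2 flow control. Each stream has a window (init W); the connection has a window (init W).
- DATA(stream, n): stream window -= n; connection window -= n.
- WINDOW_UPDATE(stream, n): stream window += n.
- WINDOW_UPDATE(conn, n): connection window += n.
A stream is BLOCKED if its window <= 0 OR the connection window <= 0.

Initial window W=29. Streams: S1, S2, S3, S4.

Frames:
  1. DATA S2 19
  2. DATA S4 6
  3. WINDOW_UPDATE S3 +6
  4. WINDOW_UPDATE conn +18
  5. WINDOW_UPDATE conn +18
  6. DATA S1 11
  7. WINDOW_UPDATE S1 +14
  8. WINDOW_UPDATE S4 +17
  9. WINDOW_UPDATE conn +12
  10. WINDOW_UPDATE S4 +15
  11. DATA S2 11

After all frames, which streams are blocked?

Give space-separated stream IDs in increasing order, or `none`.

Op 1: conn=10 S1=29 S2=10 S3=29 S4=29 blocked=[]
Op 2: conn=4 S1=29 S2=10 S3=29 S4=23 blocked=[]
Op 3: conn=4 S1=29 S2=10 S3=35 S4=23 blocked=[]
Op 4: conn=22 S1=29 S2=10 S3=35 S4=23 blocked=[]
Op 5: conn=40 S1=29 S2=10 S3=35 S4=23 blocked=[]
Op 6: conn=29 S1=18 S2=10 S3=35 S4=23 blocked=[]
Op 7: conn=29 S1=32 S2=10 S3=35 S4=23 blocked=[]
Op 8: conn=29 S1=32 S2=10 S3=35 S4=40 blocked=[]
Op 9: conn=41 S1=32 S2=10 S3=35 S4=40 blocked=[]
Op 10: conn=41 S1=32 S2=10 S3=35 S4=55 blocked=[]
Op 11: conn=30 S1=32 S2=-1 S3=35 S4=55 blocked=[2]

Answer: S2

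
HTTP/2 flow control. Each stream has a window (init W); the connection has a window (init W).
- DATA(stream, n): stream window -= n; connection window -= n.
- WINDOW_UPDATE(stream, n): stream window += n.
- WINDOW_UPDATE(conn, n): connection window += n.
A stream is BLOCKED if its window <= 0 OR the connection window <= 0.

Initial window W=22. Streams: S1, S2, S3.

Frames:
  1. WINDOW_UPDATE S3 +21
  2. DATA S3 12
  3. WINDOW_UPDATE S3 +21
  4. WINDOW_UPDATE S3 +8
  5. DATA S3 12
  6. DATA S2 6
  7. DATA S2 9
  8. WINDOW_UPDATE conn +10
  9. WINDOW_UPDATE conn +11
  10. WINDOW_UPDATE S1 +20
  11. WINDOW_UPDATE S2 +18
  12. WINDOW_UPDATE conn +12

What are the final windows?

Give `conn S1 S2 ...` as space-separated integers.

Op 1: conn=22 S1=22 S2=22 S3=43 blocked=[]
Op 2: conn=10 S1=22 S2=22 S3=31 blocked=[]
Op 3: conn=10 S1=22 S2=22 S3=52 blocked=[]
Op 4: conn=10 S1=22 S2=22 S3=60 blocked=[]
Op 5: conn=-2 S1=22 S2=22 S3=48 blocked=[1, 2, 3]
Op 6: conn=-8 S1=22 S2=16 S3=48 blocked=[1, 2, 3]
Op 7: conn=-17 S1=22 S2=7 S3=48 blocked=[1, 2, 3]
Op 8: conn=-7 S1=22 S2=7 S3=48 blocked=[1, 2, 3]
Op 9: conn=4 S1=22 S2=7 S3=48 blocked=[]
Op 10: conn=4 S1=42 S2=7 S3=48 blocked=[]
Op 11: conn=4 S1=42 S2=25 S3=48 blocked=[]
Op 12: conn=16 S1=42 S2=25 S3=48 blocked=[]

Answer: 16 42 25 48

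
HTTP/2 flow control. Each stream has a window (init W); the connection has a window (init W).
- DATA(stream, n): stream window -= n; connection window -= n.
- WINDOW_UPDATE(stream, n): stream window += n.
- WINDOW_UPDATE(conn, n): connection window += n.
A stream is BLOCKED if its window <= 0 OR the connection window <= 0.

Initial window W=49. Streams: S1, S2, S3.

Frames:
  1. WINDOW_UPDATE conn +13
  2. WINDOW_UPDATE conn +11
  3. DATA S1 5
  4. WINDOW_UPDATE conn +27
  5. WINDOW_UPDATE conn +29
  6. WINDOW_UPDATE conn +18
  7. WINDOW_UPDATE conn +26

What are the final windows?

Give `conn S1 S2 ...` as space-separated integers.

Op 1: conn=62 S1=49 S2=49 S3=49 blocked=[]
Op 2: conn=73 S1=49 S2=49 S3=49 blocked=[]
Op 3: conn=68 S1=44 S2=49 S3=49 blocked=[]
Op 4: conn=95 S1=44 S2=49 S3=49 blocked=[]
Op 5: conn=124 S1=44 S2=49 S3=49 blocked=[]
Op 6: conn=142 S1=44 S2=49 S3=49 blocked=[]
Op 7: conn=168 S1=44 S2=49 S3=49 blocked=[]

Answer: 168 44 49 49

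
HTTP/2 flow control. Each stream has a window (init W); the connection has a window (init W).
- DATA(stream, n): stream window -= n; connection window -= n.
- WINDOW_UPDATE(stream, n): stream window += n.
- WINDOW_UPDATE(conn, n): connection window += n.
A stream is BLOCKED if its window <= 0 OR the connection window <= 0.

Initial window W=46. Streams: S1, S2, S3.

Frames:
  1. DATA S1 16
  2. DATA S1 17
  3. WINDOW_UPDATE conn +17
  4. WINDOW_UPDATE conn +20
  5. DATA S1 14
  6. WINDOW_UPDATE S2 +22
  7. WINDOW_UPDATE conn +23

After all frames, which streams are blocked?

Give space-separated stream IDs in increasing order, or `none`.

Op 1: conn=30 S1=30 S2=46 S3=46 blocked=[]
Op 2: conn=13 S1=13 S2=46 S3=46 blocked=[]
Op 3: conn=30 S1=13 S2=46 S3=46 blocked=[]
Op 4: conn=50 S1=13 S2=46 S3=46 blocked=[]
Op 5: conn=36 S1=-1 S2=46 S3=46 blocked=[1]
Op 6: conn=36 S1=-1 S2=68 S3=46 blocked=[1]
Op 7: conn=59 S1=-1 S2=68 S3=46 blocked=[1]

Answer: S1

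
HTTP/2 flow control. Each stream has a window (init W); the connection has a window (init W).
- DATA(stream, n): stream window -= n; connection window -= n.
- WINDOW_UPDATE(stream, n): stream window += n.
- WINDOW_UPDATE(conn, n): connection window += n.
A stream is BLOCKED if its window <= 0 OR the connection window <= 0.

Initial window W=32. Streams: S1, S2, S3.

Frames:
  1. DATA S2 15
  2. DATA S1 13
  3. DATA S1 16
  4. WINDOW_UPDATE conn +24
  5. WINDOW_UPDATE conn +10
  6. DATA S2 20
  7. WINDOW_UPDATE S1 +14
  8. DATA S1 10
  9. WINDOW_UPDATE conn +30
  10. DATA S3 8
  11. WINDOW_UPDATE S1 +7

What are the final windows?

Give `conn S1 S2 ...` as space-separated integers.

Answer: 14 14 -3 24

Derivation:
Op 1: conn=17 S1=32 S2=17 S3=32 blocked=[]
Op 2: conn=4 S1=19 S2=17 S3=32 blocked=[]
Op 3: conn=-12 S1=3 S2=17 S3=32 blocked=[1, 2, 3]
Op 4: conn=12 S1=3 S2=17 S3=32 blocked=[]
Op 5: conn=22 S1=3 S2=17 S3=32 blocked=[]
Op 6: conn=2 S1=3 S2=-3 S3=32 blocked=[2]
Op 7: conn=2 S1=17 S2=-3 S3=32 blocked=[2]
Op 8: conn=-8 S1=7 S2=-3 S3=32 blocked=[1, 2, 3]
Op 9: conn=22 S1=7 S2=-3 S3=32 blocked=[2]
Op 10: conn=14 S1=7 S2=-3 S3=24 blocked=[2]
Op 11: conn=14 S1=14 S2=-3 S3=24 blocked=[2]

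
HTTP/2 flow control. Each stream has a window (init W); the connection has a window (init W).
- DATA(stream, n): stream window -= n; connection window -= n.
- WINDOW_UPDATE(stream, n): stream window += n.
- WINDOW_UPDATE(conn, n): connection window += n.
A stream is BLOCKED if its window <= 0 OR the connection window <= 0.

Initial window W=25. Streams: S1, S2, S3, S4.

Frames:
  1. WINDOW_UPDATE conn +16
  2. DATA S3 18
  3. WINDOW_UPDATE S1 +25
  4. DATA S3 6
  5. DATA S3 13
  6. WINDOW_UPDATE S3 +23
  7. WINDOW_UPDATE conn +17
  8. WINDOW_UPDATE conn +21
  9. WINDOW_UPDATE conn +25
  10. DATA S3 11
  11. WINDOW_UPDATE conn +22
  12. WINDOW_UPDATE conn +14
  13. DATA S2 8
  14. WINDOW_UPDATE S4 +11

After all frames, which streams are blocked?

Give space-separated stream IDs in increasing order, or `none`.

Answer: S3

Derivation:
Op 1: conn=41 S1=25 S2=25 S3=25 S4=25 blocked=[]
Op 2: conn=23 S1=25 S2=25 S3=7 S4=25 blocked=[]
Op 3: conn=23 S1=50 S2=25 S3=7 S4=25 blocked=[]
Op 4: conn=17 S1=50 S2=25 S3=1 S4=25 blocked=[]
Op 5: conn=4 S1=50 S2=25 S3=-12 S4=25 blocked=[3]
Op 6: conn=4 S1=50 S2=25 S3=11 S4=25 blocked=[]
Op 7: conn=21 S1=50 S2=25 S3=11 S4=25 blocked=[]
Op 8: conn=42 S1=50 S2=25 S3=11 S4=25 blocked=[]
Op 9: conn=67 S1=50 S2=25 S3=11 S4=25 blocked=[]
Op 10: conn=56 S1=50 S2=25 S3=0 S4=25 blocked=[3]
Op 11: conn=78 S1=50 S2=25 S3=0 S4=25 blocked=[3]
Op 12: conn=92 S1=50 S2=25 S3=0 S4=25 blocked=[3]
Op 13: conn=84 S1=50 S2=17 S3=0 S4=25 blocked=[3]
Op 14: conn=84 S1=50 S2=17 S3=0 S4=36 blocked=[3]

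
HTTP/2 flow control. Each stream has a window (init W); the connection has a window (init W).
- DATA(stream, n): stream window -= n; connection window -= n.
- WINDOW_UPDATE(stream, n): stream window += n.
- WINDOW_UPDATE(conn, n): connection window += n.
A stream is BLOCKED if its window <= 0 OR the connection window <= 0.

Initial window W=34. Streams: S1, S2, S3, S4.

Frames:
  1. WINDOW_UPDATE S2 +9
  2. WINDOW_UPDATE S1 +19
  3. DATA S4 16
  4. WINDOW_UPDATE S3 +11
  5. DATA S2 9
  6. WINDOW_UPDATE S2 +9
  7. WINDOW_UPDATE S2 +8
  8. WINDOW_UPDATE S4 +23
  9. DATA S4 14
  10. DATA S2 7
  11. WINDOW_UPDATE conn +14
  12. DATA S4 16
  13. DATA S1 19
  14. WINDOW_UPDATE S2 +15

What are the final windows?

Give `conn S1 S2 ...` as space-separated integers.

Op 1: conn=34 S1=34 S2=43 S3=34 S4=34 blocked=[]
Op 2: conn=34 S1=53 S2=43 S3=34 S4=34 blocked=[]
Op 3: conn=18 S1=53 S2=43 S3=34 S4=18 blocked=[]
Op 4: conn=18 S1=53 S2=43 S3=45 S4=18 blocked=[]
Op 5: conn=9 S1=53 S2=34 S3=45 S4=18 blocked=[]
Op 6: conn=9 S1=53 S2=43 S3=45 S4=18 blocked=[]
Op 7: conn=9 S1=53 S2=51 S3=45 S4=18 blocked=[]
Op 8: conn=9 S1=53 S2=51 S3=45 S4=41 blocked=[]
Op 9: conn=-5 S1=53 S2=51 S3=45 S4=27 blocked=[1, 2, 3, 4]
Op 10: conn=-12 S1=53 S2=44 S3=45 S4=27 blocked=[1, 2, 3, 4]
Op 11: conn=2 S1=53 S2=44 S3=45 S4=27 blocked=[]
Op 12: conn=-14 S1=53 S2=44 S3=45 S4=11 blocked=[1, 2, 3, 4]
Op 13: conn=-33 S1=34 S2=44 S3=45 S4=11 blocked=[1, 2, 3, 4]
Op 14: conn=-33 S1=34 S2=59 S3=45 S4=11 blocked=[1, 2, 3, 4]

Answer: -33 34 59 45 11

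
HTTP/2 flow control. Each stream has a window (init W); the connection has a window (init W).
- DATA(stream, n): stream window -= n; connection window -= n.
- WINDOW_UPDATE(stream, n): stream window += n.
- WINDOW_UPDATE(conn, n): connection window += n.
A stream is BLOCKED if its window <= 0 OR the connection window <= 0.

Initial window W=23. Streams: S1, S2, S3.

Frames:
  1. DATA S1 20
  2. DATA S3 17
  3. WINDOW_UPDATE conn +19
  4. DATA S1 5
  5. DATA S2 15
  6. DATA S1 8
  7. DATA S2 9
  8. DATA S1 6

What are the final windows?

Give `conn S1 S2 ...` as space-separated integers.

Answer: -38 -16 -1 6

Derivation:
Op 1: conn=3 S1=3 S2=23 S3=23 blocked=[]
Op 2: conn=-14 S1=3 S2=23 S3=6 blocked=[1, 2, 3]
Op 3: conn=5 S1=3 S2=23 S3=6 blocked=[]
Op 4: conn=0 S1=-2 S2=23 S3=6 blocked=[1, 2, 3]
Op 5: conn=-15 S1=-2 S2=8 S3=6 blocked=[1, 2, 3]
Op 6: conn=-23 S1=-10 S2=8 S3=6 blocked=[1, 2, 3]
Op 7: conn=-32 S1=-10 S2=-1 S3=6 blocked=[1, 2, 3]
Op 8: conn=-38 S1=-16 S2=-1 S3=6 blocked=[1, 2, 3]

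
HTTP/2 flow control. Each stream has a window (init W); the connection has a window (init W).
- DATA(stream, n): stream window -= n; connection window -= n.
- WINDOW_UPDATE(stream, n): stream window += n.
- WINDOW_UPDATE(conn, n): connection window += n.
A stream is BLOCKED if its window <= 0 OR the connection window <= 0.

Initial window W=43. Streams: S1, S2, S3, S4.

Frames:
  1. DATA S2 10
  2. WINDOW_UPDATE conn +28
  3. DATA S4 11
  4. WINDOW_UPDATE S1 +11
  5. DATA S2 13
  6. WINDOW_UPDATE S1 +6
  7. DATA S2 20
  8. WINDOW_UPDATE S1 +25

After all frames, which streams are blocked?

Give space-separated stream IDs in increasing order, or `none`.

Answer: S2

Derivation:
Op 1: conn=33 S1=43 S2=33 S3=43 S4=43 blocked=[]
Op 2: conn=61 S1=43 S2=33 S3=43 S4=43 blocked=[]
Op 3: conn=50 S1=43 S2=33 S3=43 S4=32 blocked=[]
Op 4: conn=50 S1=54 S2=33 S3=43 S4=32 blocked=[]
Op 5: conn=37 S1=54 S2=20 S3=43 S4=32 blocked=[]
Op 6: conn=37 S1=60 S2=20 S3=43 S4=32 blocked=[]
Op 7: conn=17 S1=60 S2=0 S3=43 S4=32 blocked=[2]
Op 8: conn=17 S1=85 S2=0 S3=43 S4=32 blocked=[2]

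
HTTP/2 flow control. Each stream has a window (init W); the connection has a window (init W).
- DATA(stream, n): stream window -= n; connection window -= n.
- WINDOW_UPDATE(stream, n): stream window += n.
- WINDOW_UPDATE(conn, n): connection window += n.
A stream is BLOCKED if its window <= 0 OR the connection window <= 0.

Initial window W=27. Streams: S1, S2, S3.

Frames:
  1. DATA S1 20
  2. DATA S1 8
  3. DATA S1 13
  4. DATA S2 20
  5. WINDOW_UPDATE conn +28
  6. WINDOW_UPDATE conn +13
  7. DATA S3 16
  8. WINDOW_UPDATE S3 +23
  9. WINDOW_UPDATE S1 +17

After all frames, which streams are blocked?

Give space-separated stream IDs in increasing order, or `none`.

Op 1: conn=7 S1=7 S2=27 S3=27 blocked=[]
Op 2: conn=-1 S1=-1 S2=27 S3=27 blocked=[1, 2, 3]
Op 3: conn=-14 S1=-14 S2=27 S3=27 blocked=[1, 2, 3]
Op 4: conn=-34 S1=-14 S2=7 S3=27 blocked=[1, 2, 3]
Op 5: conn=-6 S1=-14 S2=7 S3=27 blocked=[1, 2, 3]
Op 6: conn=7 S1=-14 S2=7 S3=27 blocked=[1]
Op 7: conn=-9 S1=-14 S2=7 S3=11 blocked=[1, 2, 3]
Op 8: conn=-9 S1=-14 S2=7 S3=34 blocked=[1, 2, 3]
Op 9: conn=-9 S1=3 S2=7 S3=34 blocked=[1, 2, 3]

Answer: S1 S2 S3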